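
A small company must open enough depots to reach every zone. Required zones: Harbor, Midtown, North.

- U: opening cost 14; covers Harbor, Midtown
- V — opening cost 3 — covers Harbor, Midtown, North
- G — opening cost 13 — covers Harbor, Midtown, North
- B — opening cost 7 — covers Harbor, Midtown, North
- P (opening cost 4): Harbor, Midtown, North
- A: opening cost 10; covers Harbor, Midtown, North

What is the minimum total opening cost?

3

This is a weighted set-cover instance.
V alone covers Harbor, Midtown, North — every zone.
Total opening cost: 3.
No cover costs less than 3.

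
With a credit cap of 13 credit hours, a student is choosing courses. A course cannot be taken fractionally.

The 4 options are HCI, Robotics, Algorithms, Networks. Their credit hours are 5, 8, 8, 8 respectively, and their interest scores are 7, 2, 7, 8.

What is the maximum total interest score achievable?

HCI + Algorithms: credit hours 5 + 8 = 13 ≤ 13, interest score 7 + 7 = 14.
HCI + Networks: credit hours 5 + 8 = 13 ≤ 13, interest score 7 + 8 = 15.
HCI + Robotics: credit hours 5 + 8 = 13 ≤ 13, interest score 7 + 2 = 9.
Best is HCI and Networks with total interest score 15.

15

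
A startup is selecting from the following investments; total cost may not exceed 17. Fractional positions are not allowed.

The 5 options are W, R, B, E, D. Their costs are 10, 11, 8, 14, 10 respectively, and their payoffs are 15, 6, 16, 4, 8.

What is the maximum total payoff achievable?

16

Take B: cost 8 ≤ 17, payoff 16.
No other feasible combination does better.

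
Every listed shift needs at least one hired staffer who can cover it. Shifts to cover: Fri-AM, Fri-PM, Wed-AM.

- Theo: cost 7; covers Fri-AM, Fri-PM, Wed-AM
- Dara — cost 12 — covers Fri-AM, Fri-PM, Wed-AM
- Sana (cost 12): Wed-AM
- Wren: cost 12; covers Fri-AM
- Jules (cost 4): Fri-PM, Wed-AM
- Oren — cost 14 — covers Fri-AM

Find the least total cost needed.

7

The greedy cost-per-new-shift heuristic would pick Jules and Theo for 11, but a cheaper cover exists.
Theo alone covers Fri-AM, Fri-PM, Wed-AM — every shift.
Total cost: 7.
No cover costs less than 7.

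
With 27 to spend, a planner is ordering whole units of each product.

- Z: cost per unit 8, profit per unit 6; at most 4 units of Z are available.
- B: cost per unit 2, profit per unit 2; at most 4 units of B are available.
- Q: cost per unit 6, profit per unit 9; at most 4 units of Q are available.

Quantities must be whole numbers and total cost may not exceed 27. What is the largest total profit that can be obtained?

Q has the best ratio (9/6); taking only Q gives at most 4×9 = 36 (stopped by the cost limit).
Mixing does better — 1×B and 4×Q: cost 26 ≤ 27, profit 1·2 + 4·9 = 38.

38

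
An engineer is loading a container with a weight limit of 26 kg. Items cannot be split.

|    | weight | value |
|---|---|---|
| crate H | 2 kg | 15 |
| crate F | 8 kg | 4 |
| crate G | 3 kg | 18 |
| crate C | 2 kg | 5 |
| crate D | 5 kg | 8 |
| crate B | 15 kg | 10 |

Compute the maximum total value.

51

Take crate H, crate G, crate D, and crate B: weight 2 + 3 + 5 + 15 = 25 ≤ 26, value 15 + 18 + 8 + 10 = 51.
No other feasible combination does better.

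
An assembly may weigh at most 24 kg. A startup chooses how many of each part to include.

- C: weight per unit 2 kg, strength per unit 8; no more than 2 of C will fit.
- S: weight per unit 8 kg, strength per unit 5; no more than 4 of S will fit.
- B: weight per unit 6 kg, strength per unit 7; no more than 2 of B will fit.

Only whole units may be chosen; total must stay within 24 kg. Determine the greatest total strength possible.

35

Take 2×C, 1×S, and 2×B: weight 24 ≤ 24, strength 2·8 + 1·5 + 2·7 = 35.
C has the best ratio (8/2) and is taken to its limit of 2; remaining capacity is filled optimally with the others.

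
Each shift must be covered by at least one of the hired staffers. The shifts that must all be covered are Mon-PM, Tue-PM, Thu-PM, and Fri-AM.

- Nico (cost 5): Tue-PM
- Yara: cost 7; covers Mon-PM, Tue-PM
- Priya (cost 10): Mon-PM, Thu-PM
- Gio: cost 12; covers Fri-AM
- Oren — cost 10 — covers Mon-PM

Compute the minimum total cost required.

27

The greedy cost-per-new-shift heuristic would pick Yara, Priya, and Gio for 29, but a cheaper cover exists.
Choose Nico, Priya, and Gio: together they cover Mon-PM, Tue-PM, Thu-PM, Fri-AM — every shift.
Total cost: 5 + 10 + 12 = 27.
No cover costs less than 27.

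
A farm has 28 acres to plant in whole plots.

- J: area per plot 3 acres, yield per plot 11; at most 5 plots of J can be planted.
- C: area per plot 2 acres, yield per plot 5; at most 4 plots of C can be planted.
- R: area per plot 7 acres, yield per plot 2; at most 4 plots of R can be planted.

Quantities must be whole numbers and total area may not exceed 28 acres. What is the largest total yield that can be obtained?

J has the best ratio (11/3); taking only J gives at most 5×11 = 55 (stopped by the supply cap of 5).
Mixing does better — 5×J and 4×C: area 23 ≤ 28, yield 5·11 + 4·5 = 75.

75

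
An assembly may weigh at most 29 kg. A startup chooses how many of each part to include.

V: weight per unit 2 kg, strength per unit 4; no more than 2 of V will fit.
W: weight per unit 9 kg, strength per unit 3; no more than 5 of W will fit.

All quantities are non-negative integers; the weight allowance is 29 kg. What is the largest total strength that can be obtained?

14

This is a bounded integer knapsack.
V has the best ratio (4/2); taking only V gives at most 2×4 = 8 (stopped by the supply cap of 2).
Mixing does better — 2×V and 2×W: weight 22 ≤ 29, strength 2·4 + 2·3 = 14.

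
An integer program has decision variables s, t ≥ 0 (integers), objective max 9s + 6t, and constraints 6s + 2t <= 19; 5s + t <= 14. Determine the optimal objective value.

54

Relaxing integrality, the LP optimum is 57.00 at (s,t) = (0, 9.5), which is not an integer point.
(s,t)=(0,9): 6·0+2·9=18≤19, 5·0+1·9=9≤14, objective 54.
(s,t)=(0,8): 6·0+2·8=16≤19, 5·0+1·8=8≤14, objective 48.
No feasible integer point exceeds 54.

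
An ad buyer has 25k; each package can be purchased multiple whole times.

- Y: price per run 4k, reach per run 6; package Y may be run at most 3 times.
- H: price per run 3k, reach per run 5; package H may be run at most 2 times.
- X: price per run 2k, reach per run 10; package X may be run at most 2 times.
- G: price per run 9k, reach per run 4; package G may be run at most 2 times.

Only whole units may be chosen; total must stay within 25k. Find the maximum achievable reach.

48

3×Y, 1×H, and 2×X: price 19 ≤ 25, reach 3·6 + 1·5 + 2·10 = 43.
3×Y, 2×H, and 2×X: price 22 ≤ 25, reach 3·6 + 2·5 + 2·10 = 48.
Best is 48.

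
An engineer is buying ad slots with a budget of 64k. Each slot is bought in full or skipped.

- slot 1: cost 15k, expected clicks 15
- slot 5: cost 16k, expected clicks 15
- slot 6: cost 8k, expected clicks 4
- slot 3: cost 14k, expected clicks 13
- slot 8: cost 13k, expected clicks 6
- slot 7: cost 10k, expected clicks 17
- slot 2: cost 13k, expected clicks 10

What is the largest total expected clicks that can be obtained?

slot 1 + slot 5 + slot 6 + slot 7 + slot 2: cost 15 + 16 + 8 + 10 + 13 = 62 ≤ 64, expected clicks 15 + 15 + 4 + 17 + 10 = 61.
slot 1 + slot 5 + slot 6 + slot 3 + slot 7: cost 15 + 16 + 8 + 14 + 10 = 63 ≤ 64, expected clicks 15 + 15 + 4 + 13 + 17 = 64.
slot 1 + slot 5 + slot 3 + slot 7: cost 15 + 16 + 14 + 10 = 55 ≤ 64, expected clicks 15 + 15 + 13 + 17 = 60.
Best is slot 1, slot 5, slot 6, slot 3, and slot 7 with total expected clicks 64.

64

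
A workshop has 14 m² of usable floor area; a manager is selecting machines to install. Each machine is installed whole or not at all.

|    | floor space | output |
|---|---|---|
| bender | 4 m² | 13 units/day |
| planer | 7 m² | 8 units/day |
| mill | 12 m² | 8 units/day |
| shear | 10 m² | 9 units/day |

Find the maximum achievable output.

22

Allowing fractional choices, the relaxed optimum would be about 23.7, but machines are indivisible.
bender: floor space 4 ≤ 14, output 13.
bender + shear: floor space 4 + 10 = 14 ≤ 14, output 13 + 9 = 22.
bender + planer: floor space 4 + 7 = 11 ≤ 14, output 13 + 8 = 21.
Best is bender and shear with total output 22.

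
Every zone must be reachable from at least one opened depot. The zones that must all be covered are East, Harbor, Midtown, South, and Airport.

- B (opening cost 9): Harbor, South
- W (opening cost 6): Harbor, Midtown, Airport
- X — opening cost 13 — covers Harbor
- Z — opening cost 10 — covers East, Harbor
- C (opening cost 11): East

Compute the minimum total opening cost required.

25

Choose B, W, and Z: together they cover East, Harbor, Midtown, South, Airport — every zone.
Total opening cost: 9 + 6 + 10 = 25.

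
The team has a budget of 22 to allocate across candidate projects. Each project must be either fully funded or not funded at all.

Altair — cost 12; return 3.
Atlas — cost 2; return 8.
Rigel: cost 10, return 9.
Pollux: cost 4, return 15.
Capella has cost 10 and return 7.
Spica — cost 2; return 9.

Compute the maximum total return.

41

Take Atlas, Rigel, Pollux, and Spica: cost 2 + 10 + 4 + 2 = 18 ≤ 22, return 8 + 9 + 15 + 9 = 41.
No other feasible combination does better.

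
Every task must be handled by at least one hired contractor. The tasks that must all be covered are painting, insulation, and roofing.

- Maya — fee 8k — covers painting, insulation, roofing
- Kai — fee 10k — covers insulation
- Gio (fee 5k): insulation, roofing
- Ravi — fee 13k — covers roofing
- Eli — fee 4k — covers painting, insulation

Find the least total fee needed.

Maya alone covers painting, insulation, roofing — every task.
Total fee: 8.

8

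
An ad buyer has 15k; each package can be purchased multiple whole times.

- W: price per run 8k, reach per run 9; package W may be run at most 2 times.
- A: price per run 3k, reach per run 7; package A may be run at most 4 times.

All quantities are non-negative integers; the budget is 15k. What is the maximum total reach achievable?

28

Take 4×A: price 12 ≤ 15, reach 4·7 = 28.
A has the best ratio (7/3) and is taken to its limit of 4; remaining capacity is filled optimally with the others.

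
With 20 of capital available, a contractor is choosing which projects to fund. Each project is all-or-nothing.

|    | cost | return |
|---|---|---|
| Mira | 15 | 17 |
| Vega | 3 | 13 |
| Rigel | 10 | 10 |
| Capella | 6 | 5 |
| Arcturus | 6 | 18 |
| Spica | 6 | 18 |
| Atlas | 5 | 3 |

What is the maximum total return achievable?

Capella + Arcturus + Spica: cost 6 + 6 + 6 = 18 ≤ 20, return 5 + 18 + 18 = 41.
Vega + Arcturus + Spica: cost 3 + 6 + 6 = 15 ≤ 20, return 13 + 18 + 18 = 49.
Vega + Arcturus + Spica + Atlas: cost 3 + 6 + 6 + 5 = 20 ≤ 20, return 13 + 18 + 18 + 3 = 52.
Best is Vega, Arcturus, Spica, and Atlas with total return 52.

52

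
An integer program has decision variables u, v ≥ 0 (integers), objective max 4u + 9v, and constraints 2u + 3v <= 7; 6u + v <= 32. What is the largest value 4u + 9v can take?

18

The continuous relaxation peaks at (0, 2.33) with value 21.00; rounding to a feasible lattice point costs some objective.
(u,v)=(0,2): 2·0+3·2=6≤7, 6·0+1·2=2≤32, objective 18.
(u,v)=(1,1): 2·1+3·1=5≤7, 6·1+1·1=7≤32, objective 13.
The best lattice point is (0,2), giving 18.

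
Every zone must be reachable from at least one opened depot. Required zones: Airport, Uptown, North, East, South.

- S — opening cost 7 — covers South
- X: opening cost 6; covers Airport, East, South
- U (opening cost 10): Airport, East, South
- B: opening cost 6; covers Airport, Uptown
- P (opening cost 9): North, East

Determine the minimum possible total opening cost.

21

Choose X, B, and P: together they cover Airport, Uptown, North, East, South — every zone.
Total opening cost: 6 + 6 + 9 = 21.
No cover costs less than 21.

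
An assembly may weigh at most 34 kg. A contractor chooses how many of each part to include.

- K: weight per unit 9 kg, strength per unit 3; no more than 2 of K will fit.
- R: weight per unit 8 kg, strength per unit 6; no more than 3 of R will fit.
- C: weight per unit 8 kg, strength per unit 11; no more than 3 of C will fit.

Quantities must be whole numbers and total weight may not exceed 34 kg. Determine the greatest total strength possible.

39

1×K and 3×C: weight 33 ≤ 34, strength 1·3 + 3·11 = 36.
1×R and 3×C: weight 32 ≤ 34, strength 1·6 + 3·11 = 39.
Best is 39.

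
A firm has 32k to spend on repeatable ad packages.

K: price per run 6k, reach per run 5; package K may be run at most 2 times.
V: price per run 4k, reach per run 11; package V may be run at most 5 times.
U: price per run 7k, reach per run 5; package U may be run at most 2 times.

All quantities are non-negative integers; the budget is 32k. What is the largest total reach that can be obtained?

65

5×V and 1×U: price 27 ≤ 32, reach 5·11 + 1·5 = 60.
2×K and 5×V: price 32 ≤ 32, reach 2·5 + 5·11 = 65.
Best is 65.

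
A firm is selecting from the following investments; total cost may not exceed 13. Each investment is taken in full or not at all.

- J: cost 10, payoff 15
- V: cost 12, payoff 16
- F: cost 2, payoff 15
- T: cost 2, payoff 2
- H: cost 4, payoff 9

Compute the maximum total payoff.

F + H: cost 2 + 4 = 6 ≤ 13, payoff 15 + 9 = 24.
F + T + H: cost 2 + 2 + 4 = 8 ≤ 13, payoff 15 + 2 + 9 = 26.
J + F: cost 10 + 2 = 12 ≤ 13, payoff 15 + 15 = 30.
Best is J and F with total payoff 30.

30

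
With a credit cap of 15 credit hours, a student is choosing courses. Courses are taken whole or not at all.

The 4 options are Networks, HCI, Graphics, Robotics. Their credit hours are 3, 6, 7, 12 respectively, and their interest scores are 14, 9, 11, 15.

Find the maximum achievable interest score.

29

Take Networks and Robotics: credit hours 3 + 12 = 15 ≤ 15, interest score 14 + 15 = 29.
No other feasible combination does better.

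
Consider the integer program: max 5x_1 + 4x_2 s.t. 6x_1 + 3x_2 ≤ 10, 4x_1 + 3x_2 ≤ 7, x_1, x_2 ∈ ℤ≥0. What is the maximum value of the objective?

9

Relaxing integrality, the LP optimum is 9.33 at (x_1,x_2) = (0, 2.33), which is not an integer point.
(x_1,x_2)=(1,1): 6·1+3·1=9≤10, 4·1+3·1=7≤7, objective 9.
(x_1,x_2)=(0,2): 6·0+3·2=6≤10, 4·0+3·2=6≤7, objective 8.
(x_1,x_2)=(1,0): 6·1+3·0=6≤10, 4·1+3·0=4≤7, objective 5.
(x_1,x_2)=(0,1): 6·0+3·1=3≤10, 4·0+3·1=3≤7, objective 4.
Maximum is 9 at (x_1,x_2)=(1,1).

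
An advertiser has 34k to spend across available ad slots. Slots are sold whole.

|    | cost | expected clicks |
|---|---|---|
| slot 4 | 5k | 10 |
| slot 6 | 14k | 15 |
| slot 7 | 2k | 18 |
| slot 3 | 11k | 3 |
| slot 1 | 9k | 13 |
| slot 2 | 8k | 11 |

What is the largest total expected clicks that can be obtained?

Take slot 6, slot 7, slot 1, and slot 2: cost 14 + 2 + 9 + 8 = 33 ≤ 34, expected clicks 15 + 18 + 13 + 11 = 57.
No other feasible combination does better.

57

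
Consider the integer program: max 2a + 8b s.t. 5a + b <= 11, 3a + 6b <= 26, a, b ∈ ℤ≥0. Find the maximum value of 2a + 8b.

The continuous relaxation peaks at (0, 4.33) with value 34.67; rounding to a feasible lattice point costs some objective.
(a,b)=(0,4) is feasible, giving 32.
(a,b)=(1,3) is feasible, giving 26.
(a,b)=(0,3) is feasible, giving 24.
The best lattice point is (0,4), giving 32.

32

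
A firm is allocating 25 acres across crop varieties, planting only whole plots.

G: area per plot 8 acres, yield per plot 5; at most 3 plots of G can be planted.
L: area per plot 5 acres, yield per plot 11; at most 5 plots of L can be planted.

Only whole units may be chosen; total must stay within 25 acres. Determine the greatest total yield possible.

55

5×L: area 25 ≤ 25, yield 5·11 = 55.
4×L: area 20 ≤ 25, yield 4·11 = 44.
Best is 55.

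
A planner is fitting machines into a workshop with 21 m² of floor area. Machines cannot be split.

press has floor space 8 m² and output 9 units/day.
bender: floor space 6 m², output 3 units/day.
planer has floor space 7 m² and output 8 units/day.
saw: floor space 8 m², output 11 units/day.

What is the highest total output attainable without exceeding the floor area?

22

press + saw: floor space 8 + 8 = 16 ≤ 21, output 9 + 11 = 20.
bender + planer + saw: floor space 6 + 7 + 8 = 21 ≤ 21, output 3 + 8 + 11 = 22.
Best is bender, planer, and saw with total output 22.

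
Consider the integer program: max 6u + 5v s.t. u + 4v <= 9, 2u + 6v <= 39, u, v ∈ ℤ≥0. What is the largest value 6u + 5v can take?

(u,v)=(9,0): 1·9+4·0=9≤9, 2·9+6·0=18≤39, objective 54.
(u,v)=(8,0): 1·8+4·0=8≤9, 2·8+6·0=16≤39, objective 48.
No feasible integer point exceeds 54.

54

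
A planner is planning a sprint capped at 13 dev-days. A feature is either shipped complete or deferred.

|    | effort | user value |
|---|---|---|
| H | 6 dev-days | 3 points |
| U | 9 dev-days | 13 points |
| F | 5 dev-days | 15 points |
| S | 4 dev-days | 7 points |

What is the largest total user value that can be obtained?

22

Allowing fractional choices, the relaxed optimum would be about 27.8, but features are indivisible.
H + F: effort 6 + 5 = 11 ≤ 13, user value 3 + 15 = 18.
U + S: effort 9 + 4 = 13 ≤ 13, user value 13 + 7 = 20.
F + S: effort 5 + 4 = 9 ≤ 13, user value 15 + 7 = 22.
Best is F and S with total user value 22.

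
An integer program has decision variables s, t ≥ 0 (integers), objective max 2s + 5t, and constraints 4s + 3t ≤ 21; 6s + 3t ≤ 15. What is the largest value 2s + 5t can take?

(s,t)=(0,5) is feasible, giving 25.
(s,t)=(0,4) is feasible, giving 20.
The best lattice point is (0,5), giving 25.

25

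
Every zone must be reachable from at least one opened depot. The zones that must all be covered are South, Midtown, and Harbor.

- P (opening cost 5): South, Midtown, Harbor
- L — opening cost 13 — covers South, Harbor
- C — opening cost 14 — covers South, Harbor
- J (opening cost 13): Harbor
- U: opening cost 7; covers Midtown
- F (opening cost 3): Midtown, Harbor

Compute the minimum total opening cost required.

The greedy cost-per-new-zone heuristic would pick F and P for 8, but a cheaper cover exists.
P alone covers South, Midtown, Harbor — every zone.
Total opening cost: 5.
No cover costs less than 5.

5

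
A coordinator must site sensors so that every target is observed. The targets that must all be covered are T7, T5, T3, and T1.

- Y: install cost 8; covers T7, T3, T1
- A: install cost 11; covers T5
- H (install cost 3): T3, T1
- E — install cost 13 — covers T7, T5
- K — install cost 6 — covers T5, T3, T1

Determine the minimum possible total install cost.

This is a weighted set-cover instance.
The greedy cost-per-new-target heuristic would pick H, K, and Y for 17, but a cheaper cover exists.
Choose Y and K: together they cover T7, T5, T3, T1 — every target.
Total install cost: 8 + 6 = 14.
No cover costs less than 14.

14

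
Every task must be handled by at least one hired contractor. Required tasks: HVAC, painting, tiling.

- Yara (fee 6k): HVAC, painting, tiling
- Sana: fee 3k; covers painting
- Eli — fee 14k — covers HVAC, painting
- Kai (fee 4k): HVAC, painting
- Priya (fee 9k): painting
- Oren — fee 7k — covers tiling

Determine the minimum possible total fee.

6

Yara alone covers HVAC, painting, tiling — every task.
Total fee: 6.
No cover costs less than 6.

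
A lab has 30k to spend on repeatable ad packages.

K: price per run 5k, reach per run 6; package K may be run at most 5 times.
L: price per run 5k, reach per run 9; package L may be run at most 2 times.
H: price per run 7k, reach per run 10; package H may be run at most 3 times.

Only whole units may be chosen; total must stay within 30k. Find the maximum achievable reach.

44

This is a bounded integer knapsack.
1×K, 2×L, and 2×H: price 29 ≤ 30, reach 1·6 + 2·9 + 2·10 = 44.
4×K and 2×L: price 30 ≤ 30, reach 4·6 + 2·9 = 42.
Best is 44.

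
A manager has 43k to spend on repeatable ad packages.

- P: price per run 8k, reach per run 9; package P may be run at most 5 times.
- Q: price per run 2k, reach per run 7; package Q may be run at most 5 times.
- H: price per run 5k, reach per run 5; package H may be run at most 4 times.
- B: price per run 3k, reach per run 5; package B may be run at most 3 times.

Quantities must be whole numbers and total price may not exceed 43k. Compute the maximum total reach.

77

1×P, 5×Q, 3×H, and 3×B: price 42 ≤ 43, reach 1·9 + 5·7 + 3·5 + 3·5 = 74.
3×P, 5×Q, and 3×B: price 43 ≤ 43, reach 3·9 + 5·7 + 3·5 = 77.
Best is 77.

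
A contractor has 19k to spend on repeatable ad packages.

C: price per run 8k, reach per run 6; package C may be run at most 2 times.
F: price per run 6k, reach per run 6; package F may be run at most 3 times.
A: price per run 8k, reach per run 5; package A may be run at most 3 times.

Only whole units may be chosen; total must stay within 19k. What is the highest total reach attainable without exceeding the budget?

This is a bounded integer knapsack.
F has the best ratio (6/6); taking only F gives at most 3×6 = 18 (stopped by the price limit).
Optimal: 3×F: price 18 ≤ 19, reach 3·6 = 18.

18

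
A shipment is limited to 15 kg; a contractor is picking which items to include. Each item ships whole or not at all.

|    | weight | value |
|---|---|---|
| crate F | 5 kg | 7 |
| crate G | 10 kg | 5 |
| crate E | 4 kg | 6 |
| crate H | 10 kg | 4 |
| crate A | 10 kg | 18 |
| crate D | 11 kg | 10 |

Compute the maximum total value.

25

Allowing fractional choices, the relaxed optimum would be about 25.4, but items are indivisible.
crate F + crate A: weight 5 + 10 = 15 ≤ 15, value 7 + 18 = 25.
crate E + crate A: weight 4 + 10 = 14 ≤ 15, value 6 + 18 = 24.
Best is crate F and crate A with total value 25.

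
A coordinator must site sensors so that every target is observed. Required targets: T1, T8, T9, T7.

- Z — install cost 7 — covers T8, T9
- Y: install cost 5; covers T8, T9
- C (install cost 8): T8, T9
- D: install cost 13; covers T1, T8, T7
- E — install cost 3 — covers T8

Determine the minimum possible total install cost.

Choose Y and D: together they cover T1, T8, T9, T7 — every target.
Total install cost: 5 + 13 = 18.

18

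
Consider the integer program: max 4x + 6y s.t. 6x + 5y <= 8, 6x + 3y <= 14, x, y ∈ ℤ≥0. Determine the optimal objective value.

6

Relaxing integrality, the LP optimum is 9.60 at (x,y) = (0, 1.6), which is not an integer point.
(x,y)=(0,1): 6·0+5·1=5≤8, 6·0+3·1=3≤14, objective 6.
(x,y)=(1,0): 6·1+5·0=6≤8, 6·1+3·0=6≤14, objective 4.
(x,y)=(0,0): 6·0+5·0=0≤8, 6·0+3·0=0≤14, objective 0.
Maximum is 6 at (x,y)=(0,1).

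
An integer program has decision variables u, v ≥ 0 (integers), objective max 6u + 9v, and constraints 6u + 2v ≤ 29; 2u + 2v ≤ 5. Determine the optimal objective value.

18

Relaxing integrality, the LP optimum is 22.50 at (u,v) = (0, 2.5), which is not an integer point.
(u,v)=(0,2): 6·0+2·2=4≤29, 2·0+2·2=4≤5, objective 18.
(u,v)=(1,1): 6·1+2·1=8≤29, 2·1+2·1=4≤5, objective 15.
(u,v)=(0,1): 6·0+2·1=2≤29, 2·0+2·1=2≤5, objective 9.
No feasible integer point exceeds 18.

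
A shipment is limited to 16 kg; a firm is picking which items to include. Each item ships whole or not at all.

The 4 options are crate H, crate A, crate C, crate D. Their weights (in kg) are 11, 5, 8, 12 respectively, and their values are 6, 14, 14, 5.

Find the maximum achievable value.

28

This is an integer program with binary decision variables.
crate A + crate C: weight 5 + 8 = 13 ≤ 16, value 14 + 14 = 28.
crate A: weight 5 ≤ 16, value 14.
crate H + crate A: weight 11 + 5 = 16 ≤ 16, value 6 + 14 = 20.
Best is crate A and crate C with total value 28.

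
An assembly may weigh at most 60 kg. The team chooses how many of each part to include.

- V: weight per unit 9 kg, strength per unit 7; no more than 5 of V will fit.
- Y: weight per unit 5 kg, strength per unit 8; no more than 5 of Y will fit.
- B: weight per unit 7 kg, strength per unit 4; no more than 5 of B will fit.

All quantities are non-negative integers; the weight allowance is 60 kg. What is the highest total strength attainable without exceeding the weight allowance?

65

Take 3×V, 5×Y, and 1×B: weight 59 ≤ 60, strength 3·7 + 5·8 + 1·4 = 65.
Y has the best ratio (8/5) and is taken to its limit of 5; remaining capacity is filled optimally with the others.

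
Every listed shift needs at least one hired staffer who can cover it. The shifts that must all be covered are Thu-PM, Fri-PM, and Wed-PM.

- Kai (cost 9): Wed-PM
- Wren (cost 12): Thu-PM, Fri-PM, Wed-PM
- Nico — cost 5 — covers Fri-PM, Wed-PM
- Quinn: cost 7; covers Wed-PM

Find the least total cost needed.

The greedy cost-per-new-shift heuristic would pick Nico and Wren for 17, but a cheaper cover exists.
Wren alone covers Thu-PM, Fri-PM, Wed-PM — every shift.
Total cost: 12.
No cover costs less than 12.

12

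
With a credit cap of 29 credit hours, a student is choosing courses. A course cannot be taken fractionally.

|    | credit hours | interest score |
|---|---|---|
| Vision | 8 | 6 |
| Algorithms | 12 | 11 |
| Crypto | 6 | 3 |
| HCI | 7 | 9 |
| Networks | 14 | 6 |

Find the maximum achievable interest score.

This is a 0-1 knapsack instance.
Allowing fractional choices, the relaxed optimum would be about 27.0, but courses are indivisible.
Vision + HCI + Networks: credit hours 8 + 7 + 14 = 29 ≤ 29, interest score 6 + 9 + 6 = 21.
Algorithms + Crypto + HCI: credit hours 12 + 6 + 7 = 25 ≤ 29, interest score 11 + 3 + 9 = 23.
Vision + Algorithms + HCI: credit hours 8 + 12 + 7 = 27 ≤ 29, interest score 6 + 11 + 9 = 26.
Best is Vision, Algorithms, and HCI with total interest score 26.

26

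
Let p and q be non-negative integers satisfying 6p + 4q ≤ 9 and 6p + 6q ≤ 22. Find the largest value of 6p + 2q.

6

The continuous relaxation peaks at (1.5, 0) with value 9.00; rounding to a feasible lattice point costs some objective.
(p,q)=(1,0): 6·1+4·0=6≤9, 6·1+6·0=6≤22, objective 6.
(p,q)=(0,1): 6·0+4·1=4≤9, 6·0+6·1=6≤22, objective 2.
(p,q)=(0,0): 6·0+4·0=0≤9, 6·0+6·0=0≤22, objective 0.
No feasible integer point exceeds 6.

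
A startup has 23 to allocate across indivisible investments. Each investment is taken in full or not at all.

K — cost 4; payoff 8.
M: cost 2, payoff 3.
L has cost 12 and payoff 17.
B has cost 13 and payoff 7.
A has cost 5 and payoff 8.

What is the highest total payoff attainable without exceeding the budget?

K + L + A: cost 4 + 12 + 5 = 21 ≤ 23, payoff 8 + 17 + 8 = 33.
K + M + L + A: cost 4 + 2 + 12 + 5 = 23 ≤ 23, payoff 8 + 3 + 17 + 8 = 36.
K + M + L: cost 4 + 2 + 12 = 18 ≤ 23, payoff 8 + 3 + 17 = 28.
Best is K, M, L, and A with total payoff 36.

36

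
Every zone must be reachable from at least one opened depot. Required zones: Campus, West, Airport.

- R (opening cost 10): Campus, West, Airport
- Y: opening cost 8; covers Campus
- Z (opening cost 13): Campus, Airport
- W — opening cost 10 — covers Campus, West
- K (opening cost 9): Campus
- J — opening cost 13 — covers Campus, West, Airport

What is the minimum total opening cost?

10

This is a weighted set-cover instance.
R alone covers Campus, West, Airport — every zone.
Total opening cost: 10.
No cover costs less than 10.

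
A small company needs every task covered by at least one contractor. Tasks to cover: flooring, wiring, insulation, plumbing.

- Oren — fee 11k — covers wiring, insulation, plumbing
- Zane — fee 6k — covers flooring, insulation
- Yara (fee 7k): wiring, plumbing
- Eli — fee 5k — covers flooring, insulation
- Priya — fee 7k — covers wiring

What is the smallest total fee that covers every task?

Choose Yara and Eli: together they cover flooring, wiring, insulation, plumbing — every task.
Total fee: 7 + 5 = 12.

12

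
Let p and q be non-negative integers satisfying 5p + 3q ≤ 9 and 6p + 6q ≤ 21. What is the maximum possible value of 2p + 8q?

24

(p,q)=(0,3) is feasible, giving 24.
(p,q)=(0,2) is feasible, giving 16.
Maximum is 24 at (p,q)=(0,3).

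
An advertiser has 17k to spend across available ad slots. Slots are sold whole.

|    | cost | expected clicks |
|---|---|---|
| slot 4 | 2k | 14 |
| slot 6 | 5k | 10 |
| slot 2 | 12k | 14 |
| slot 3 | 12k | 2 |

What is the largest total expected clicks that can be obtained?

Treat it as a binary knapsack problem.
Take slot 4 and slot 2: cost 2 + 12 = 14 ≤ 17, expected clicks 14 + 14 = 28.
No other feasible combination does better.

28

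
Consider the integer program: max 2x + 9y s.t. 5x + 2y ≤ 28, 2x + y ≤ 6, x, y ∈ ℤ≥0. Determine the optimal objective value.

54

(x,y)=(0,6): 5·0+2·6=12≤28, 2·0+1·6=6≤6, objective 54.
(x,y)=(0,5): 5·0+2·5=10≤28, 2·0+1·5=5≤6, objective 45.
No feasible integer point exceeds 54.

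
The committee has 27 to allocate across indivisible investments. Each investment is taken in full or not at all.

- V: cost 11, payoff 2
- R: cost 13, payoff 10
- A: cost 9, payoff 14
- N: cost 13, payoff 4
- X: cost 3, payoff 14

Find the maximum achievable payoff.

V + A + X: cost 11 + 9 + 3 = 23 ≤ 27, payoff 2 + 14 + 14 = 30.
R + A + X: cost 13 + 9 + 3 = 25 ≤ 27, payoff 10 + 14 + 14 = 38.
A + N + X: cost 9 + 13 + 3 = 25 ≤ 27, payoff 14 + 4 + 14 = 32.
Best is R, A, and X with total payoff 38.

38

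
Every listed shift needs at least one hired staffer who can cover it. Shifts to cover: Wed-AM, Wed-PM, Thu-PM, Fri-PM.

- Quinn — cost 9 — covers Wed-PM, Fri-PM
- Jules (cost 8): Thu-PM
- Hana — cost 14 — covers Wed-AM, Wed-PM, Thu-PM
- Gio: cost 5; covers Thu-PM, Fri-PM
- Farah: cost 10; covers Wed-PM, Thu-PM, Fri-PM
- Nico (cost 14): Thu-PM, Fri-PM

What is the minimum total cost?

19

Choose Hana and Gio: together they cover Wed-AM, Wed-PM, Thu-PM, Fri-PM — every shift.
Total cost: 14 + 5 = 19.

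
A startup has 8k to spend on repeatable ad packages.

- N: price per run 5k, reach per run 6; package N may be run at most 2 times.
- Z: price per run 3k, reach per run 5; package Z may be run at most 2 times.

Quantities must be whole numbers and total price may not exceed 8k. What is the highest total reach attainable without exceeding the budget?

This is a bounded integer knapsack.
Take 1×N and 1×Z: price 8 ≤ 8, reach 1·6 + 1·5 = 11.
No other integer combination yields more.

11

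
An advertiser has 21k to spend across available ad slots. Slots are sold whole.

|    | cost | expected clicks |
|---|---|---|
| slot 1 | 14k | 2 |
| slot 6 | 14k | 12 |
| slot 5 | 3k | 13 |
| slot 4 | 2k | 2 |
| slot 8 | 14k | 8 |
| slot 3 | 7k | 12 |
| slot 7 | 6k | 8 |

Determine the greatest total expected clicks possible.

slot 5 + slot 3 + slot 7: cost 3 + 7 + 6 = 16 ≤ 21, expected clicks 13 + 12 + 8 = 33.
slot 5 + slot 4 + slot 3 + slot 7: cost 3 + 2 + 7 + 6 = 18 ≤ 21, expected clicks 13 + 2 + 12 + 8 = 35.
Best is slot 5, slot 4, slot 3, and slot 7 with total expected clicks 35.

35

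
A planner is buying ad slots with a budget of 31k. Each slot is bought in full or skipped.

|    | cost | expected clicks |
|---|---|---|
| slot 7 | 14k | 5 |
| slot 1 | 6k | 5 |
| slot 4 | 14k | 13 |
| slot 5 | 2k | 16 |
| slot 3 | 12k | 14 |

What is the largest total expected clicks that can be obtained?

43

Treat it as a binary knapsack problem.
slot 4 + slot 5 + slot 3: cost 14 + 2 + 12 = 28 ≤ 31, expected clicks 13 + 16 + 14 = 43.
slot 7 + slot 5 + slot 3: cost 14 + 2 + 12 = 28 ≤ 31, expected clicks 5 + 16 + 14 = 35.
slot 1 + slot 5 + slot 3: cost 6 + 2 + 12 = 20 ≤ 31, expected clicks 5 + 16 + 14 = 35.
Best is slot 4, slot 5, and slot 3 with total expected clicks 43.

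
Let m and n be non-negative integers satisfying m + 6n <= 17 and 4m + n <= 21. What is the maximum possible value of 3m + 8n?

The continuous relaxation peaks at (4.74, 2.04) with value 30.57; rounding to a feasible lattice point costs some objective.
(m,n)=(4,2): 1·4+6·2=16≤17, 4·4+1·2=18≤21, objective 28.
(m,n)=(3,2): 1·3+6·2=15≤17, 4·3+1·2=14≤21, objective 25.
(m,n)=(5,1): 1·5+6·1=11≤17, 4·5+1·1=21≤21, objective 23.
Maximum is 28 at (m,n)=(4,2).

28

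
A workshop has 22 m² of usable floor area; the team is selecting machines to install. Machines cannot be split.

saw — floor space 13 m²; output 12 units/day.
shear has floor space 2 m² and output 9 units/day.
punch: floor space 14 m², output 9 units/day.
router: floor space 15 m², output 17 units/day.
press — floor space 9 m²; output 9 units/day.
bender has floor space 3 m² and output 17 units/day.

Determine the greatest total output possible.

43

shear + press + bender: floor space 2 + 9 + 3 = 14 ≤ 22, output 9 + 9 + 17 = 35.
shear + router + bender: floor space 2 + 15 + 3 = 20 ≤ 22, output 9 + 17 + 17 = 43.
saw + shear + bender: floor space 13 + 2 + 3 = 18 ≤ 22, output 12 + 9 + 17 = 38.
Best is shear, router, and bender with total output 43.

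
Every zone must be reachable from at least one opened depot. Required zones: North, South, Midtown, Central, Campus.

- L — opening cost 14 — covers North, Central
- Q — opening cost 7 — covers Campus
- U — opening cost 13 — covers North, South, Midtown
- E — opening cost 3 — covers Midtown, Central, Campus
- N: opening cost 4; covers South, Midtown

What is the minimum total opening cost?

Choose U and E: together they cover North, South, Midtown, Central, Campus — every zone.
Total opening cost: 13 + 3 = 16.

16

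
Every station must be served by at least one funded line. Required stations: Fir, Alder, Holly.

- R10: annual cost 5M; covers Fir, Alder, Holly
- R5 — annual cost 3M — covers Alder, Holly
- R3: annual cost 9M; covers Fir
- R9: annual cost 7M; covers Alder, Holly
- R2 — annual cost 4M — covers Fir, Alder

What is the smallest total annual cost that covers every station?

5

R10 alone covers Fir, Alder, Holly — every station.
Total annual cost: 5.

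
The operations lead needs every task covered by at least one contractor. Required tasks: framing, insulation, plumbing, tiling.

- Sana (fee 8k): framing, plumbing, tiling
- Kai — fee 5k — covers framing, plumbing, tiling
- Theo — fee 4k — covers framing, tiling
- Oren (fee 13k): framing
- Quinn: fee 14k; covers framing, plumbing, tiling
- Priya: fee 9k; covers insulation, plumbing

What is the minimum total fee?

13

This is a weighted set-cover instance.
Choose Theo and Priya: together they cover framing, insulation, plumbing, tiling — every task.
Total fee: 4 + 9 = 13.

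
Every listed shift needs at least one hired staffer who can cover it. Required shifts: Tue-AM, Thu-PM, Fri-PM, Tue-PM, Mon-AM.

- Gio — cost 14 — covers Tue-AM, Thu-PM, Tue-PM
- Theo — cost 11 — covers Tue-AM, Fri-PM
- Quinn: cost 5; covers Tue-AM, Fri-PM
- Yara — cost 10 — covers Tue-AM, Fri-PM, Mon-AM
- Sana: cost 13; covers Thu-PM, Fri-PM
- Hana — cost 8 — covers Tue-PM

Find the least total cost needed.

24

The greedy cost-per-new-shift heuristic would pick Quinn, Gio, and Yara for 29, but a cheaper cover exists.
Choose Gio and Yara: together they cover Tue-AM, Thu-PM, Fri-PM, Tue-PM, Mon-AM — every shift.
Total cost: 14 + 10 = 24.
No cover costs less than 24.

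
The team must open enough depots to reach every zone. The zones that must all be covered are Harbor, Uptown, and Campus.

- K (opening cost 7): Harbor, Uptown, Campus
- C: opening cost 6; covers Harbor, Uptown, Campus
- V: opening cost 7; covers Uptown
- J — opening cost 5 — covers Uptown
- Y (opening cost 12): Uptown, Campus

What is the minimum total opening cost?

This is an integer covering problem.
C alone covers Harbor, Uptown, Campus — every zone.
Total opening cost: 6.
No cover costs less than 6.

6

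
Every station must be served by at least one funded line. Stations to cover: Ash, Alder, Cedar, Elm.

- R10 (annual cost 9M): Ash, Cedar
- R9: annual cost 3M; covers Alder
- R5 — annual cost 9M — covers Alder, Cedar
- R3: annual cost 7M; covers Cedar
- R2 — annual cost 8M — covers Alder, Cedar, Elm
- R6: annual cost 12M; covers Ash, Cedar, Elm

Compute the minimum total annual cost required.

This is a weighted set-cover instance.
The greedy cost-per-new-station heuristic would pick R2 and R10 for 17, but a cheaper cover exists.
Choose R9 and R6: together they cover Ash, Alder, Cedar, Elm — every station.
Total annual cost: 3 + 12 = 15.
No cover costs less than 15.

15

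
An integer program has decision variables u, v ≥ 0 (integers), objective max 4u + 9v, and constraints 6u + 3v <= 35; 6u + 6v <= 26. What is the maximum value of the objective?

(u,v)=(0,4): 6·0+3·4=12≤35, 6·0+6·4=24≤26, objective 36.
(u,v)=(1,3): 6·1+3·3=15≤35, 6·1+6·3=24≤26, objective 31.
Maximum is 36 at (u,v)=(0,4).

36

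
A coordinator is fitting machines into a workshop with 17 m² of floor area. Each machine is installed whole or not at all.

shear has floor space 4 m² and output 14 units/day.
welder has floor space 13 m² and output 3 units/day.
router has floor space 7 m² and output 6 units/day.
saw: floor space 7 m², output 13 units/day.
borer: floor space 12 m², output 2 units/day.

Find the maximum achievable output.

Allowing fractional choices, the relaxed optimum would be about 32.1, but machines are indivisible.
shear + router: floor space 4 + 7 = 11 ≤ 17, output 14 + 6 = 20.
router + saw: floor space 7 + 7 = 14 ≤ 17, output 6 + 13 = 19.
shear + saw: floor space 4 + 7 = 11 ≤ 17, output 14 + 13 = 27.
Best is shear and saw with total output 27.

27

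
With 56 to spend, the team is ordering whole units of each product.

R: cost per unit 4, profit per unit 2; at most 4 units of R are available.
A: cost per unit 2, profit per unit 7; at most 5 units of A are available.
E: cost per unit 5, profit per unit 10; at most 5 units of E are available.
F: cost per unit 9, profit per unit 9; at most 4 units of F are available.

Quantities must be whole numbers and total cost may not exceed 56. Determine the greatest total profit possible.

This is a bounded integer knapsack.
5×A, 5×E, and 2×F: cost 53 ≤ 56, profit 5·7 + 5·10 + 2·9 = 103.
3×R, 5×A, 5×E, and 1×F: cost 56 ≤ 56, profit 3·2 + 5·7 + 5·10 + 1·9 = 100.
Best is 103.

103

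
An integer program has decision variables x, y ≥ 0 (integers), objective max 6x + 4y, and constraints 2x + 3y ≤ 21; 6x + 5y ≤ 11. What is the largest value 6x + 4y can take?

(x,y)=(1,1) is feasible, giving 10.
(x,y)=(0,2) is feasible, giving 8.
(x,y)=(1,0) is feasible, giving 6.
The best lattice point is (1,1), giving 10.

10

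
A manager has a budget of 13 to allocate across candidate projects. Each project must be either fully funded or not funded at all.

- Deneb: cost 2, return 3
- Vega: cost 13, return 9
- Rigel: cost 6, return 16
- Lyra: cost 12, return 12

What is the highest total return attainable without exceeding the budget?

19

Treat it as a binary knapsack problem.
Take Deneb and Rigel: cost 2 + 6 = 8 ≤ 13, return 3 + 16 = 19.
No other feasible combination does better.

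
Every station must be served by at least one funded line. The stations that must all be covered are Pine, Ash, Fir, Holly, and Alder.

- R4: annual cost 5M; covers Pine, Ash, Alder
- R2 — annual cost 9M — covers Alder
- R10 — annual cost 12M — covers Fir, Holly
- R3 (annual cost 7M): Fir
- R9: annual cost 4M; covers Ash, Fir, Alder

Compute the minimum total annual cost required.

The greedy cost-per-new-station heuristic would pick R9, R4, and R10 for 21, but a cheaper cover exists.
Choose R4 and R10: together they cover Pine, Ash, Fir, Holly, Alder — every station.
Total annual cost: 5 + 12 = 17.
No cover costs less than 17.

17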